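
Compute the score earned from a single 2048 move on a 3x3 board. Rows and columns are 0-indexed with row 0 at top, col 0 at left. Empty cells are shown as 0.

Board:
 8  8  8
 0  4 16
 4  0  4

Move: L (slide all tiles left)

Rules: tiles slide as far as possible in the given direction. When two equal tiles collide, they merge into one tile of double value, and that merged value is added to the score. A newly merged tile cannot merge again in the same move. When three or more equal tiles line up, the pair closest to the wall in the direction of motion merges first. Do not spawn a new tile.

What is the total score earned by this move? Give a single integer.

Slide left:
row 0: [8, 8, 8] -> [16, 8, 0]  score +16 (running 16)
row 1: [0, 4, 16] -> [4, 16, 0]  score +0 (running 16)
row 2: [4, 0, 4] -> [8, 0, 0]  score +8 (running 24)
Board after move:
16  8  0
 4 16  0
 8  0  0

Answer: 24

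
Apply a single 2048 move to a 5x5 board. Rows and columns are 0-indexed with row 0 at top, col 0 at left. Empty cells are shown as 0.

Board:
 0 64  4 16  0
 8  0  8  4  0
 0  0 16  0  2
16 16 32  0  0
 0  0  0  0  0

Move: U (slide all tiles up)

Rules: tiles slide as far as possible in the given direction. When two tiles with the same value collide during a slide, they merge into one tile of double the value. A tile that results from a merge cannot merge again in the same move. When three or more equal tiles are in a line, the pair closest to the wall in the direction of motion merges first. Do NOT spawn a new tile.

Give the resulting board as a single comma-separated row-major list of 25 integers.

Slide up:
col 0: [0, 8, 0, 16, 0] -> [8, 16, 0, 0, 0]
col 1: [64, 0, 0, 16, 0] -> [64, 16, 0, 0, 0]
col 2: [4, 8, 16, 32, 0] -> [4, 8, 16, 32, 0]
col 3: [16, 4, 0, 0, 0] -> [16, 4, 0, 0, 0]
col 4: [0, 0, 2, 0, 0] -> [2, 0, 0, 0, 0]

Answer: 8, 64, 4, 16, 2, 16, 16, 8, 4, 0, 0, 0, 16, 0, 0, 0, 0, 32, 0, 0, 0, 0, 0, 0, 0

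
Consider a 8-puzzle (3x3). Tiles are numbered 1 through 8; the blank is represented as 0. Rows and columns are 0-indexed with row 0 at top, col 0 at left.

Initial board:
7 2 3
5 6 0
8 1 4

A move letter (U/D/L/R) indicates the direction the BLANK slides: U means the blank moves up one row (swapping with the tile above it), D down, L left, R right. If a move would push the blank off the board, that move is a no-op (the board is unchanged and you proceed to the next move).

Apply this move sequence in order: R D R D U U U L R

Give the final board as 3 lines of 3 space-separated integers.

After move 1 (R):
7 2 3
5 6 0
8 1 4

After move 2 (D):
7 2 3
5 6 4
8 1 0

After move 3 (R):
7 2 3
5 6 4
8 1 0

After move 4 (D):
7 2 3
5 6 4
8 1 0

After move 5 (U):
7 2 3
5 6 0
8 1 4

After move 6 (U):
7 2 0
5 6 3
8 1 4

After move 7 (U):
7 2 0
5 6 3
8 1 4

After move 8 (L):
7 0 2
5 6 3
8 1 4

After move 9 (R):
7 2 0
5 6 3
8 1 4

Answer: 7 2 0
5 6 3
8 1 4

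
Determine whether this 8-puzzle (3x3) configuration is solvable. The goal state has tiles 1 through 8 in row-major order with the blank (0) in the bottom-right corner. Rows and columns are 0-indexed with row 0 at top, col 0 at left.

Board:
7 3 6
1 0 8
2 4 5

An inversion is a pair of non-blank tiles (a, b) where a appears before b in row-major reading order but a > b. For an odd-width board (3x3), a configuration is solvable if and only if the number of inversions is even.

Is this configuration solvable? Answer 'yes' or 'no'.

Inversions (pairs i<j in row-major order where tile[i] > tile[j] > 0): 15
15 is odd, so the puzzle is not solvable.

Answer: no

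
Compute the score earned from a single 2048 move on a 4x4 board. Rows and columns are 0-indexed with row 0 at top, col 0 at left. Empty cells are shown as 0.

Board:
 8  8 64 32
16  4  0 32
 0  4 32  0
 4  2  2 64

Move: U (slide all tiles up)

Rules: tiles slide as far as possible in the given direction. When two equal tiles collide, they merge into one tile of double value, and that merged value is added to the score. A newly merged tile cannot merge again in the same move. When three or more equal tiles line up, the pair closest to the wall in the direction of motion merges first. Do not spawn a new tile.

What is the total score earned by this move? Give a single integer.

Slide up:
col 0: [8, 16, 0, 4] -> [8, 16, 4, 0]  score +0 (running 0)
col 1: [8, 4, 4, 2] -> [8, 8, 2, 0]  score +8 (running 8)
col 2: [64, 0, 32, 2] -> [64, 32, 2, 0]  score +0 (running 8)
col 3: [32, 32, 0, 64] -> [64, 64, 0, 0]  score +64 (running 72)
Board after move:
 8  8 64 64
16  8 32 64
 4  2  2  0
 0  0  0  0

Answer: 72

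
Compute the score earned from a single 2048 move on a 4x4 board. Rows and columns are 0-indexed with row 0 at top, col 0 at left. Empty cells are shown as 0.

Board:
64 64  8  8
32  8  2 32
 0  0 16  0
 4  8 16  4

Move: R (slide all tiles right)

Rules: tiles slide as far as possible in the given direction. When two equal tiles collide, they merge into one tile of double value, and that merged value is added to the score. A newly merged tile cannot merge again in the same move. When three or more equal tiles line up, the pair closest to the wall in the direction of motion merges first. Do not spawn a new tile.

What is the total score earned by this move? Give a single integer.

Slide right:
row 0: [64, 64, 8, 8] -> [0, 0, 128, 16]  score +144 (running 144)
row 1: [32, 8, 2, 32] -> [32, 8, 2, 32]  score +0 (running 144)
row 2: [0, 0, 16, 0] -> [0, 0, 0, 16]  score +0 (running 144)
row 3: [4, 8, 16, 4] -> [4, 8, 16, 4]  score +0 (running 144)
Board after move:
  0   0 128  16
 32   8   2  32
  0   0   0  16
  4   8  16   4

Answer: 144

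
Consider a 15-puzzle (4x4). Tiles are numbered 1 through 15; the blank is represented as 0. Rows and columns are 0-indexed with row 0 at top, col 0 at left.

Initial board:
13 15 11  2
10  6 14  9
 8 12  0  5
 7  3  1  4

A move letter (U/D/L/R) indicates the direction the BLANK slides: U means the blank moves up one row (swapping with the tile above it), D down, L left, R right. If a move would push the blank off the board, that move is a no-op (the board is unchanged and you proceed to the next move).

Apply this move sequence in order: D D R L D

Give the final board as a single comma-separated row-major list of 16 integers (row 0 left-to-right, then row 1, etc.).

Answer: 13, 15, 11, 2, 10, 6, 14, 9, 8, 12, 1, 5, 7, 3, 0, 4

Derivation:
After move 1 (D):
13 15 11  2
10  6 14  9
 8 12  1  5
 7  3  0  4

After move 2 (D):
13 15 11  2
10  6 14  9
 8 12  1  5
 7  3  0  4

After move 3 (R):
13 15 11  2
10  6 14  9
 8 12  1  5
 7  3  4  0

After move 4 (L):
13 15 11  2
10  6 14  9
 8 12  1  5
 7  3  0  4

After move 5 (D):
13 15 11  2
10  6 14  9
 8 12  1  5
 7  3  0  4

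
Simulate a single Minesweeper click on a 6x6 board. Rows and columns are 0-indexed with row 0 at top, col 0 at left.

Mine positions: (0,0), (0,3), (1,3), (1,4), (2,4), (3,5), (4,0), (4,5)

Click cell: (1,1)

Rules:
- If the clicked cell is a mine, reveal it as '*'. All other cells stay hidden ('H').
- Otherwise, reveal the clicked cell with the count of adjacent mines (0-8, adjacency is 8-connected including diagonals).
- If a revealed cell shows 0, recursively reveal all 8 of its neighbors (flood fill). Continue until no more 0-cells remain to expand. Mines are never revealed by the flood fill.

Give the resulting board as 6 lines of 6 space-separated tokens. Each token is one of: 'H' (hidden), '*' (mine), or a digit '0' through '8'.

H H H H H H
H 1 H H H H
H H H H H H
H H H H H H
H H H H H H
H H H H H H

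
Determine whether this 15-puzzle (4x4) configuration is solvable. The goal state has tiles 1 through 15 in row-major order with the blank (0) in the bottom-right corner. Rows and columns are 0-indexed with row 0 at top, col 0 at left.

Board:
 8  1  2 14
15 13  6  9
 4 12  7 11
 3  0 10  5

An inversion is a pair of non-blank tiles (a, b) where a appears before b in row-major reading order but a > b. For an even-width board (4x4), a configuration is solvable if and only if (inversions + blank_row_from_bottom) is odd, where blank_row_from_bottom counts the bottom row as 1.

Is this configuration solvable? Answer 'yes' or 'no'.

Answer: no

Derivation:
Inversions: 55
Blank is in row 3 (0-indexed from top), which is row 1 counting from the bottom (bottom = 1).
55 + 1 = 56, which is even, so the puzzle is not solvable.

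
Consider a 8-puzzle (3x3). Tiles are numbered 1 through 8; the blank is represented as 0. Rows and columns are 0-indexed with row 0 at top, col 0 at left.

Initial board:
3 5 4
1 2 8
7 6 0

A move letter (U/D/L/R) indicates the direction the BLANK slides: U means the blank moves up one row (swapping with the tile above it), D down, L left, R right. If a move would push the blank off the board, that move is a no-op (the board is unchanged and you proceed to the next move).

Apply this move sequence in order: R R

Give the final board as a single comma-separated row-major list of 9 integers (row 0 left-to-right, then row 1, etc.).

Answer: 3, 5, 4, 1, 2, 8, 7, 6, 0

Derivation:
After move 1 (R):
3 5 4
1 2 8
7 6 0

After move 2 (R):
3 5 4
1 2 8
7 6 0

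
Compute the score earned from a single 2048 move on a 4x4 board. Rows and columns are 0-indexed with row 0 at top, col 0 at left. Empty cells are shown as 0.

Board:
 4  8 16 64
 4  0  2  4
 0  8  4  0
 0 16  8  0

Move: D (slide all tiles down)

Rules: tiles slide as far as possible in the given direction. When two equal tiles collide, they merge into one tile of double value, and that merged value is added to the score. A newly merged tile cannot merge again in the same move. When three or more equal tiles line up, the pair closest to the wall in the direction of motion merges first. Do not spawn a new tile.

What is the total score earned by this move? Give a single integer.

Slide down:
col 0: [4, 4, 0, 0] -> [0, 0, 0, 8]  score +8 (running 8)
col 1: [8, 0, 8, 16] -> [0, 0, 16, 16]  score +16 (running 24)
col 2: [16, 2, 4, 8] -> [16, 2, 4, 8]  score +0 (running 24)
col 3: [64, 4, 0, 0] -> [0, 0, 64, 4]  score +0 (running 24)
Board after move:
 0  0 16  0
 0  0  2  0
 0 16  4 64
 8 16  8  4

Answer: 24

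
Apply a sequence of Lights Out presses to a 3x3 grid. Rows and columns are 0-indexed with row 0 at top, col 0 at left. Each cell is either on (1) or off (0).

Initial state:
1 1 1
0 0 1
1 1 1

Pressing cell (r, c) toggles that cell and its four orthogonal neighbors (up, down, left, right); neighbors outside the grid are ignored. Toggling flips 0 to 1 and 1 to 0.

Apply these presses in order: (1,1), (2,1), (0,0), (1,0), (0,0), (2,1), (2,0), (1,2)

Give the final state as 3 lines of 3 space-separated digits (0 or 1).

Answer: 0 0 0
1 1 1
1 1 0

Derivation:
After press 1 at (1,1):
1 0 1
1 1 0
1 0 1

After press 2 at (2,1):
1 0 1
1 0 0
0 1 0

After press 3 at (0,0):
0 1 1
0 0 0
0 1 0

After press 4 at (1,0):
1 1 1
1 1 0
1 1 0

After press 5 at (0,0):
0 0 1
0 1 0
1 1 0

After press 6 at (2,1):
0 0 1
0 0 0
0 0 1

After press 7 at (2,0):
0 0 1
1 0 0
1 1 1

After press 8 at (1,2):
0 0 0
1 1 1
1 1 0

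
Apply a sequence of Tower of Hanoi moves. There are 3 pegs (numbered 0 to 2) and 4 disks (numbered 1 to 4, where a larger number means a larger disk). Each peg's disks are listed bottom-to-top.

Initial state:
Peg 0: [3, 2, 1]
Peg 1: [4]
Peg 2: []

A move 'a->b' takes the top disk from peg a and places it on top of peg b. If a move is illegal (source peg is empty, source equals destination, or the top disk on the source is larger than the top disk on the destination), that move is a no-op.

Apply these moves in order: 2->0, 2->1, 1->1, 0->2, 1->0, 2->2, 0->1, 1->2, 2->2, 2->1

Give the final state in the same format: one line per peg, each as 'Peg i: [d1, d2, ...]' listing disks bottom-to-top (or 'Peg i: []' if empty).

After move 1 (2->0):
Peg 0: [3, 2, 1]
Peg 1: [4]
Peg 2: []

After move 2 (2->1):
Peg 0: [3, 2, 1]
Peg 1: [4]
Peg 2: []

After move 3 (1->1):
Peg 0: [3, 2, 1]
Peg 1: [4]
Peg 2: []

After move 4 (0->2):
Peg 0: [3, 2]
Peg 1: [4]
Peg 2: [1]

After move 5 (1->0):
Peg 0: [3, 2]
Peg 1: [4]
Peg 2: [1]

After move 6 (2->2):
Peg 0: [3, 2]
Peg 1: [4]
Peg 2: [1]

After move 7 (0->1):
Peg 0: [3]
Peg 1: [4, 2]
Peg 2: [1]

After move 8 (1->2):
Peg 0: [3]
Peg 1: [4, 2]
Peg 2: [1]

After move 9 (2->2):
Peg 0: [3]
Peg 1: [4, 2]
Peg 2: [1]

After move 10 (2->1):
Peg 0: [3]
Peg 1: [4, 2, 1]
Peg 2: []

Answer: Peg 0: [3]
Peg 1: [4, 2, 1]
Peg 2: []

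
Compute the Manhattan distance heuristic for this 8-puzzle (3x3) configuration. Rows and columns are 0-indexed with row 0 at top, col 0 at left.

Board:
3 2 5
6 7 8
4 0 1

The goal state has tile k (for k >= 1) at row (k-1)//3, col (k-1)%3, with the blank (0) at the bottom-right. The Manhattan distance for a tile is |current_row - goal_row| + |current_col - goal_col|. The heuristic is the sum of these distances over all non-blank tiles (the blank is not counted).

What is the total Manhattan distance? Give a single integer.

Tile 3: at (0,0), goal (0,2), distance |0-0|+|0-2| = 2
Tile 2: at (0,1), goal (0,1), distance |0-0|+|1-1| = 0
Tile 5: at (0,2), goal (1,1), distance |0-1|+|2-1| = 2
Tile 6: at (1,0), goal (1,2), distance |1-1|+|0-2| = 2
Tile 7: at (1,1), goal (2,0), distance |1-2|+|1-0| = 2
Tile 8: at (1,2), goal (2,1), distance |1-2|+|2-1| = 2
Tile 4: at (2,0), goal (1,0), distance |2-1|+|0-0| = 1
Tile 1: at (2,2), goal (0,0), distance |2-0|+|2-0| = 4
Sum: 2 + 0 + 2 + 2 + 2 + 2 + 1 + 4 = 15

Answer: 15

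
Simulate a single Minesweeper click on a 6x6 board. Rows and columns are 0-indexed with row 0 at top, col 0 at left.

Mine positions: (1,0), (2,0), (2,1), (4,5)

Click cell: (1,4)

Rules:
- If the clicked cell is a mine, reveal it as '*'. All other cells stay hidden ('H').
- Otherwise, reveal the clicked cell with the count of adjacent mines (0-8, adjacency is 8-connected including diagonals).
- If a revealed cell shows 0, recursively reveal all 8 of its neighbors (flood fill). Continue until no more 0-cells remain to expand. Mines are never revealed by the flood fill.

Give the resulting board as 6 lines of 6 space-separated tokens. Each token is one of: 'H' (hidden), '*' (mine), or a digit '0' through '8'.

H 1 0 0 0 0
H 3 1 0 0 0
H H 1 0 0 0
2 2 1 0 1 1
0 0 0 0 1 H
0 0 0 0 1 H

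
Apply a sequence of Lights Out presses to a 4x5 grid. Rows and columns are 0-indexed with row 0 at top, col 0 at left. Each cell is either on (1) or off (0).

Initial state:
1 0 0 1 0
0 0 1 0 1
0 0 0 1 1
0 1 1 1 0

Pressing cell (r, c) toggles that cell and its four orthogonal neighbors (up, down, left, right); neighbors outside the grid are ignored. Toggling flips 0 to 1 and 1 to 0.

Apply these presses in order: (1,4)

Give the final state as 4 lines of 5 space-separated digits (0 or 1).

After press 1 at (1,4):
1 0 0 1 1
0 0 1 1 0
0 0 0 1 0
0 1 1 1 0

Answer: 1 0 0 1 1
0 0 1 1 0
0 0 0 1 0
0 1 1 1 0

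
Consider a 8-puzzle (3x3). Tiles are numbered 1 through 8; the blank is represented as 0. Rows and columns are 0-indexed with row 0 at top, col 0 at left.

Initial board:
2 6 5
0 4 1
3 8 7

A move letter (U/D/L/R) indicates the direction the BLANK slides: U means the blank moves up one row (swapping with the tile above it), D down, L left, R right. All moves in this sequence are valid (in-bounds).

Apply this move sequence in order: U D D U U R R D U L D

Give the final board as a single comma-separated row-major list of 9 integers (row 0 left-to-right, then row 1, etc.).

Answer: 6, 4, 5, 2, 0, 1, 3, 8, 7

Derivation:
After move 1 (U):
0 6 5
2 4 1
3 8 7

After move 2 (D):
2 6 5
0 4 1
3 8 7

After move 3 (D):
2 6 5
3 4 1
0 8 7

After move 4 (U):
2 6 5
0 4 1
3 8 7

After move 5 (U):
0 6 5
2 4 1
3 8 7

After move 6 (R):
6 0 5
2 4 1
3 8 7

After move 7 (R):
6 5 0
2 4 1
3 8 7

After move 8 (D):
6 5 1
2 4 0
3 8 7

After move 9 (U):
6 5 0
2 4 1
3 8 7

After move 10 (L):
6 0 5
2 4 1
3 8 7

After move 11 (D):
6 4 5
2 0 1
3 8 7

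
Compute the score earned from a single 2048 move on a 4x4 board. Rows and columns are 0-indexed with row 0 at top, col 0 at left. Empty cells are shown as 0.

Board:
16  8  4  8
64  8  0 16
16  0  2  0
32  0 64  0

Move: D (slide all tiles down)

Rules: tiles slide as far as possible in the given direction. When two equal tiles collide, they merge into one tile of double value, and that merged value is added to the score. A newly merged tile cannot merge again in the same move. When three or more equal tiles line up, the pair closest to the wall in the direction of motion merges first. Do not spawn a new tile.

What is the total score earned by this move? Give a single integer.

Answer: 16

Derivation:
Slide down:
col 0: [16, 64, 16, 32] -> [16, 64, 16, 32]  score +0 (running 0)
col 1: [8, 8, 0, 0] -> [0, 0, 0, 16]  score +16 (running 16)
col 2: [4, 0, 2, 64] -> [0, 4, 2, 64]  score +0 (running 16)
col 3: [8, 16, 0, 0] -> [0, 0, 8, 16]  score +0 (running 16)
Board after move:
16  0  0  0
64  0  4  0
16  0  2  8
32 16 64 16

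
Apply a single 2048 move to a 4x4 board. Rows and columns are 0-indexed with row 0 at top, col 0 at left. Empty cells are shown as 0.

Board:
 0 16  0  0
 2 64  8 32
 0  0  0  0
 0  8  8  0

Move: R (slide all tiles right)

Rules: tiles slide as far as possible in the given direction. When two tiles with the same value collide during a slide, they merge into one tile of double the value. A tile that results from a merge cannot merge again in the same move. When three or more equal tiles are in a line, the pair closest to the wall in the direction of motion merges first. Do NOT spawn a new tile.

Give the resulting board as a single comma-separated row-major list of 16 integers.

Answer: 0, 0, 0, 16, 2, 64, 8, 32, 0, 0, 0, 0, 0, 0, 0, 16

Derivation:
Slide right:
row 0: [0, 16, 0, 0] -> [0, 0, 0, 16]
row 1: [2, 64, 8, 32] -> [2, 64, 8, 32]
row 2: [0, 0, 0, 0] -> [0, 0, 0, 0]
row 3: [0, 8, 8, 0] -> [0, 0, 0, 16]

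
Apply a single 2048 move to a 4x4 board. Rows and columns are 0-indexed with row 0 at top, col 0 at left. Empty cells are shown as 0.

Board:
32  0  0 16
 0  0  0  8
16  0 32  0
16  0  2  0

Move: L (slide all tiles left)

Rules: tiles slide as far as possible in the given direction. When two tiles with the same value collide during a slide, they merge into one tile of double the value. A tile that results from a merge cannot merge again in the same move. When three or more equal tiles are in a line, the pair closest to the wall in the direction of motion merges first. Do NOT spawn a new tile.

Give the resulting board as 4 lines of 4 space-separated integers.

Slide left:
row 0: [32, 0, 0, 16] -> [32, 16, 0, 0]
row 1: [0, 0, 0, 8] -> [8, 0, 0, 0]
row 2: [16, 0, 32, 0] -> [16, 32, 0, 0]
row 3: [16, 0, 2, 0] -> [16, 2, 0, 0]

Answer: 32 16  0  0
 8  0  0  0
16 32  0  0
16  2  0  0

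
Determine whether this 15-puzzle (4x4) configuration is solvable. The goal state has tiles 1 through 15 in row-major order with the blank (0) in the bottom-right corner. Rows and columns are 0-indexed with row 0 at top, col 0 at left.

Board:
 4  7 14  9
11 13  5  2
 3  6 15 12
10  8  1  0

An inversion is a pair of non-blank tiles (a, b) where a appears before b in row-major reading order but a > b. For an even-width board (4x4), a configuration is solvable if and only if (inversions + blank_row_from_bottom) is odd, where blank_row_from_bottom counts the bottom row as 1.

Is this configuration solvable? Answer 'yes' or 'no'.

Answer: yes

Derivation:
Inversions: 56
Blank is in row 3 (0-indexed from top), which is row 1 counting from the bottom (bottom = 1).
56 + 1 = 57, which is odd, so the puzzle is solvable.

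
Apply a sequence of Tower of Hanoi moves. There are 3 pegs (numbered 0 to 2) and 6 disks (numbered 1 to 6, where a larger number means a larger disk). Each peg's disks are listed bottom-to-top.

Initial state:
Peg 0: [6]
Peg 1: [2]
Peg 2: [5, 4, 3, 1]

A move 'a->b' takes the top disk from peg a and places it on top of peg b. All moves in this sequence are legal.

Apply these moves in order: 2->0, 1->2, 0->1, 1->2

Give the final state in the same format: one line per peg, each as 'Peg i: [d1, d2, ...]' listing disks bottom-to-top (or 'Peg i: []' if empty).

Answer: Peg 0: [6]
Peg 1: []
Peg 2: [5, 4, 3, 2, 1]

Derivation:
After move 1 (2->0):
Peg 0: [6, 1]
Peg 1: [2]
Peg 2: [5, 4, 3]

After move 2 (1->2):
Peg 0: [6, 1]
Peg 1: []
Peg 2: [5, 4, 3, 2]

After move 3 (0->1):
Peg 0: [6]
Peg 1: [1]
Peg 2: [5, 4, 3, 2]

After move 4 (1->2):
Peg 0: [6]
Peg 1: []
Peg 2: [5, 4, 3, 2, 1]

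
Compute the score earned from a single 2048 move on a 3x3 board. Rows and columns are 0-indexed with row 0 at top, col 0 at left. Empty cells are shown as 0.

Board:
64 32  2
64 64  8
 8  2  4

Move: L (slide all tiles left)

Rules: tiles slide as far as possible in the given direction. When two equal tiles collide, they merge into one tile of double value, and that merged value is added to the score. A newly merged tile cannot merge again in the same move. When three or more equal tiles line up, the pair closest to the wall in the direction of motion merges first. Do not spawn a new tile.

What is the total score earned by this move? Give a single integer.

Slide left:
row 0: [64, 32, 2] -> [64, 32, 2]  score +0 (running 0)
row 1: [64, 64, 8] -> [128, 8, 0]  score +128 (running 128)
row 2: [8, 2, 4] -> [8, 2, 4]  score +0 (running 128)
Board after move:
 64  32   2
128   8   0
  8   2   4

Answer: 128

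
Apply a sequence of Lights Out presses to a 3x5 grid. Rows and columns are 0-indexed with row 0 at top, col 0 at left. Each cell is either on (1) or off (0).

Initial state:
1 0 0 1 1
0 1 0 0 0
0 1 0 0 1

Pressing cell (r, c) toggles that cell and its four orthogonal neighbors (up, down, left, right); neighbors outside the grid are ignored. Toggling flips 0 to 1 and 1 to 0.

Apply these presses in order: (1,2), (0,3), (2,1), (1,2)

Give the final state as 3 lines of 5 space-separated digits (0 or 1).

Answer: 1 0 1 0 0
0 0 0 1 0
1 0 1 0 1

Derivation:
After press 1 at (1,2):
1 0 1 1 1
0 0 1 1 0
0 1 1 0 1

After press 2 at (0,3):
1 0 0 0 0
0 0 1 0 0
0 1 1 0 1

After press 3 at (2,1):
1 0 0 0 0
0 1 1 0 0
1 0 0 0 1

After press 4 at (1,2):
1 0 1 0 0
0 0 0 1 0
1 0 1 0 1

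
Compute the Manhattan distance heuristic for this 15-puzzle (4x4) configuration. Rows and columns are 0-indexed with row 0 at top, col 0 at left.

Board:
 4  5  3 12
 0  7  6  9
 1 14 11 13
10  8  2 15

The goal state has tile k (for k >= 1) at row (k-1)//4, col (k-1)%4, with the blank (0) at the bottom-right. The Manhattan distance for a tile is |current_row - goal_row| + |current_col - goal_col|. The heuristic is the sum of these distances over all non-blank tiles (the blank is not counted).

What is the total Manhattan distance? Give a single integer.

Answer: 31

Derivation:
Tile 4: (0,0)->(0,3) = 3
Tile 5: (0,1)->(1,0) = 2
Tile 3: (0,2)->(0,2) = 0
Tile 12: (0,3)->(2,3) = 2
Tile 7: (1,1)->(1,2) = 1
Tile 6: (1,2)->(1,1) = 1
Tile 9: (1,3)->(2,0) = 4
Tile 1: (2,0)->(0,0) = 2
Tile 14: (2,1)->(3,1) = 1
Tile 11: (2,2)->(2,2) = 0
Tile 13: (2,3)->(3,0) = 4
Tile 10: (3,0)->(2,1) = 2
Tile 8: (3,1)->(1,3) = 4
Tile 2: (3,2)->(0,1) = 4
Tile 15: (3,3)->(3,2) = 1
Sum: 3 + 2 + 0 + 2 + 1 + 1 + 4 + 2 + 1 + 0 + 4 + 2 + 4 + 4 + 1 = 31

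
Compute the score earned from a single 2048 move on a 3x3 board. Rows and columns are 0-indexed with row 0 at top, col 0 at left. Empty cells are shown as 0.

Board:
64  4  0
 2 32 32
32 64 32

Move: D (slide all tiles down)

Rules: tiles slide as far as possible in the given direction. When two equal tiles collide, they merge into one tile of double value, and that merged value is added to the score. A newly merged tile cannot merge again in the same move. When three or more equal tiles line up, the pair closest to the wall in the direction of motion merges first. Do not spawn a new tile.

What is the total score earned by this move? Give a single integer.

Answer: 64

Derivation:
Slide down:
col 0: [64, 2, 32] -> [64, 2, 32]  score +0 (running 0)
col 1: [4, 32, 64] -> [4, 32, 64]  score +0 (running 0)
col 2: [0, 32, 32] -> [0, 0, 64]  score +64 (running 64)
Board after move:
64  4  0
 2 32  0
32 64 64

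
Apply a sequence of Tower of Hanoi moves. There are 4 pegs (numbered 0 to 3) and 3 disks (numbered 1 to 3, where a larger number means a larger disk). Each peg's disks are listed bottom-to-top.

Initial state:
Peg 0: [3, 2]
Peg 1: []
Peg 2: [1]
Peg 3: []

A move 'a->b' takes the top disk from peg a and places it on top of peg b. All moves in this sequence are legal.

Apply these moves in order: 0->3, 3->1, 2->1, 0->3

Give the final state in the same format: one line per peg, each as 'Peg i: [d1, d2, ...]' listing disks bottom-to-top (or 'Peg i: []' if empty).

Answer: Peg 0: []
Peg 1: [2, 1]
Peg 2: []
Peg 3: [3]

Derivation:
After move 1 (0->3):
Peg 0: [3]
Peg 1: []
Peg 2: [1]
Peg 3: [2]

After move 2 (3->1):
Peg 0: [3]
Peg 1: [2]
Peg 2: [1]
Peg 3: []

After move 3 (2->1):
Peg 0: [3]
Peg 1: [2, 1]
Peg 2: []
Peg 3: []

After move 4 (0->3):
Peg 0: []
Peg 1: [2, 1]
Peg 2: []
Peg 3: [3]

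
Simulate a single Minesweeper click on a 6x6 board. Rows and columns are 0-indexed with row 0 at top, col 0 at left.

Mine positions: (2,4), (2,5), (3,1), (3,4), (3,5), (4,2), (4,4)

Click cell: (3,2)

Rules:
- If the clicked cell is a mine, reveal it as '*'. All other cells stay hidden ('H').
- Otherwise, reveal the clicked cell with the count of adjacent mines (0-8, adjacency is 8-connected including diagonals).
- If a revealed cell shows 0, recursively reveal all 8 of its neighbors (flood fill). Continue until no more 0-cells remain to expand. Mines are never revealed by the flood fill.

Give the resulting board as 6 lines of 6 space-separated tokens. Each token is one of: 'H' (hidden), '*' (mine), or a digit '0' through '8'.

H H H H H H
H H H H H H
H H H H H H
H H 2 H H H
H H H H H H
H H H H H H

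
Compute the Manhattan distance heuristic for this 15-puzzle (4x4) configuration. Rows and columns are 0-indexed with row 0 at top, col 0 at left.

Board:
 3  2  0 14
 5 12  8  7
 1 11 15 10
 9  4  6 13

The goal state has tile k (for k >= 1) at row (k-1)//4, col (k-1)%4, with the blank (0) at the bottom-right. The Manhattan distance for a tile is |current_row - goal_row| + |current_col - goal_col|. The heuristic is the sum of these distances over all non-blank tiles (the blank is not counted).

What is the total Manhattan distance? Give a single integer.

Tile 3: at (0,0), goal (0,2), distance |0-0|+|0-2| = 2
Tile 2: at (0,1), goal (0,1), distance |0-0|+|1-1| = 0
Tile 14: at (0,3), goal (3,1), distance |0-3|+|3-1| = 5
Tile 5: at (1,0), goal (1,0), distance |1-1|+|0-0| = 0
Tile 12: at (1,1), goal (2,3), distance |1-2|+|1-3| = 3
Tile 8: at (1,2), goal (1,3), distance |1-1|+|2-3| = 1
Tile 7: at (1,3), goal (1,2), distance |1-1|+|3-2| = 1
Tile 1: at (2,0), goal (0,0), distance |2-0|+|0-0| = 2
Tile 11: at (2,1), goal (2,2), distance |2-2|+|1-2| = 1
Tile 15: at (2,2), goal (3,2), distance |2-3|+|2-2| = 1
Tile 10: at (2,3), goal (2,1), distance |2-2|+|3-1| = 2
Tile 9: at (3,0), goal (2,0), distance |3-2|+|0-0| = 1
Tile 4: at (3,1), goal (0,3), distance |3-0|+|1-3| = 5
Tile 6: at (3,2), goal (1,1), distance |3-1|+|2-1| = 3
Tile 13: at (3,3), goal (3,0), distance |3-3|+|3-0| = 3
Sum: 2 + 0 + 5 + 0 + 3 + 1 + 1 + 2 + 1 + 1 + 2 + 1 + 5 + 3 + 3 = 30

Answer: 30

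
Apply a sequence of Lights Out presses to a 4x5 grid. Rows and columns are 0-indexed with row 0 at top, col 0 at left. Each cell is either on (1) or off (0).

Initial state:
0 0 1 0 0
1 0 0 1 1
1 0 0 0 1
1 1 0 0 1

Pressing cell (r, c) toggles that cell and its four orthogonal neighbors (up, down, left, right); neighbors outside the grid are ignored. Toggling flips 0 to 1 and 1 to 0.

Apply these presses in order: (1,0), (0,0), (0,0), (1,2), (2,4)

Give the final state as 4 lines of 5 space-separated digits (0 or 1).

Answer: 1 0 0 0 0
0 0 1 0 0
0 0 1 1 0
1 1 0 0 0

Derivation:
After press 1 at (1,0):
1 0 1 0 0
0 1 0 1 1
0 0 0 0 1
1 1 0 0 1

After press 2 at (0,0):
0 1 1 0 0
1 1 0 1 1
0 0 0 0 1
1 1 0 0 1

After press 3 at (0,0):
1 0 1 0 0
0 1 0 1 1
0 0 0 0 1
1 1 0 0 1

After press 4 at (1,2):
1 0 0 0 0
0 0 1 0 1
0 0 1 0 1
1 1 0 0 1

After press 5 at (2,4):
1 0 0 0 0
0 0 1 0 0
0 0 1 1 0
1 1 0 0 0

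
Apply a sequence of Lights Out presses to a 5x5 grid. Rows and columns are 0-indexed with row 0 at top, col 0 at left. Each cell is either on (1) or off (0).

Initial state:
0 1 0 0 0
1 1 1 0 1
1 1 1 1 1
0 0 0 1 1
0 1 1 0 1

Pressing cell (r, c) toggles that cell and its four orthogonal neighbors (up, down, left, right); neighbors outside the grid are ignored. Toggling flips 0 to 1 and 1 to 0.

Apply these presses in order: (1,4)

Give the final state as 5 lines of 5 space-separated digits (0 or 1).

After press 1 at (1,4):
0 1 0 0 1
1 1 1 1 0
1 1 1 1 0
0 0 0 1 1
0 1 1 0 1

Answer: 0 1 0 0 1
1 1 1 1 0
1 1 1 1 0
0 0 0 1 1
0 1 1 0 1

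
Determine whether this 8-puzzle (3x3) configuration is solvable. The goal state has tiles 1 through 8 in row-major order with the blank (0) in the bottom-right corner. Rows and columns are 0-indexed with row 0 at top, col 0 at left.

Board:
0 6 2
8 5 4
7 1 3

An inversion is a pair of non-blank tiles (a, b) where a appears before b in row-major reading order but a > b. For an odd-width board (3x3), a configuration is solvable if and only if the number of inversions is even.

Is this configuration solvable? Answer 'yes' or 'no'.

Inversions (pairs i<j in row-major order where tile[i] > tile[j] > 0): 18
18 is even, so the puzzle is solvable.

Answer: yes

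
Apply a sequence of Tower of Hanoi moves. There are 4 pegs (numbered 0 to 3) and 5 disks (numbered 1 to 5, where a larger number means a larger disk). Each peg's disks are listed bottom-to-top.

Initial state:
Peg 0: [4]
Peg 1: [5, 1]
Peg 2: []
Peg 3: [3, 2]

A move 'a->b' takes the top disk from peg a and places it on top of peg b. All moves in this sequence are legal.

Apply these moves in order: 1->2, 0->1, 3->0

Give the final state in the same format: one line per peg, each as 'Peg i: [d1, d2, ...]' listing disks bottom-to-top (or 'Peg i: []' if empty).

Answer: Peg 0: [2]
Peg 1: [5, 4]
Peg 2: [1]
Peg 3: [3]

Derivation:
After move 1 (1->2):
Peg 0: [4]
Peg 1: [5]
Peg 2: [1]
Peg 3: [3, 2]

After move 2 (0->1):
Peg 0: []
Peg 1: [5, 4]
Peg 2: [1]
Peg 3: [3, 2]

After move 3 (3->0):
Peg 0: [2]
Peg 1: [5, 4]
Peg 2: [1]
Peg 3: [3]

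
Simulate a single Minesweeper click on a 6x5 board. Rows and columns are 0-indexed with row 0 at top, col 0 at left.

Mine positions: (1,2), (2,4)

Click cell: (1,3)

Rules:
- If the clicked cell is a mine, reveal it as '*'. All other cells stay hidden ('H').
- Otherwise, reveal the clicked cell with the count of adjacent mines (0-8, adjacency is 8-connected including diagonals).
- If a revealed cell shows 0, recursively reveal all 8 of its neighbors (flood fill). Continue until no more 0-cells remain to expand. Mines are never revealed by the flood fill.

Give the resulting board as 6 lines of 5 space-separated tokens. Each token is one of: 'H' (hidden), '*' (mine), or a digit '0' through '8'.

H H H H H
H H H 2 H
H H H H H
H H H H H
H H H H H
H H H H H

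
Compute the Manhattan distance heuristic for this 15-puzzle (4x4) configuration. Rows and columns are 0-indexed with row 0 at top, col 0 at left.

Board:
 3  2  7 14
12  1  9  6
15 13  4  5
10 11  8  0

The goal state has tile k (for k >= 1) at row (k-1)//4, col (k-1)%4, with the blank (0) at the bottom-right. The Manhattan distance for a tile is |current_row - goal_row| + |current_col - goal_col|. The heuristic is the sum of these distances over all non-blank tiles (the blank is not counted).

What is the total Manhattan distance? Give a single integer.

Tile 3: (0,0)->(0,2) = 2
Tile 2: (0,1)->(0,1) = 0
Tile 7: (0,2)->(1,2) = 1
Tile 14: (0,3)->(3,1) = 5
Tile 12: (1,0)->(2,3) = 4
Tile 1: (1,1)->(0,0) = 2
Tile 9: (1,2)->(2,0) = 3
Tile 6: (1,3)->(1,1) = 2
Tile 15: (2,0)->(3,2) = 3
Tile 13: (2,1)->(3,0) = 2
Tile 4: (2,2)->(0,3) = 3
Tile 5: (2,3)->(1,0) = 4
Tile 10: (3,0)->(2,1) = 2
Tile 11: (3,1)->(2,2) = 2
Tile 8: (3,2)->(1,3) = 3
Sum: 2 + 0 + 1 + 5 + 4 + 2 + 3 + 2 + 3 + 2 + 3 + 4 + 2 + 2 + 3 = 38

Answer: 38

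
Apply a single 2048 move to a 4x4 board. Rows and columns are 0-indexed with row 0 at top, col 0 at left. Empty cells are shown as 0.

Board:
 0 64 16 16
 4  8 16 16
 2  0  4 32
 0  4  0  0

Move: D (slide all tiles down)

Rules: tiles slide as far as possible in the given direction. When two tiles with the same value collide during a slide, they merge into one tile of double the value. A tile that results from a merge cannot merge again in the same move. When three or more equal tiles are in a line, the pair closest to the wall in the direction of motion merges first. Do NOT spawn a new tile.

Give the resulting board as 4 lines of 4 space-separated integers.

Slide down:
col 0: [0, 4, 2, 0] -> [0, 0, 4, 2]
col 1: [64, 8, 0, 4] -> [0, 64, 8, 4]
col 2: [16, 16, 4, 0] -> [0, 0, 32, 4]
col 3: [16, 16, 32, 0] -> [0, 0, 32, 32]

Answer:  0  0  0  0
 0 64  0  0
 4  8 32 32
 2  4  4 32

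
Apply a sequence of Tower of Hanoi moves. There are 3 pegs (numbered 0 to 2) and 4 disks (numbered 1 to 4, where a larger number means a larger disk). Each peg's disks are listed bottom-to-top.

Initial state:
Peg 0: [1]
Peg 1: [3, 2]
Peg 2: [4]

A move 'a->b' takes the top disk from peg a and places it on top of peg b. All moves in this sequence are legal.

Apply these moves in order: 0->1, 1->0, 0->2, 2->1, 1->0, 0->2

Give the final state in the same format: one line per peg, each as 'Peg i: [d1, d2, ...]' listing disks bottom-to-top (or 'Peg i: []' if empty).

Answer: Peg 0: []
Peg 1: [3, 2]
Peg 2: [4, 1]

Derivation:
After move 1 (0->1):
Peg 0: []
Peg 1: [3, 2, 1]
Peg 2: [4]

After move 2 (1->0):
Peg 0: [1]
Peg 1: [3, 2]
Peg 2: [4]

After move 3 (0->2):
Peg 0: []
Peg 1: [3, 2]
Peg 2: [4, 1]

After move 4 (2->1):
Peg 0: []
Peg 1: [3, 2, 1]
Peg 2: [4]

After move 5 (1->0):
Peg 0: [1]
Peg 1: [3, 2]
Peg 2: [4]

After move 6 (0->2):
Peg 0: []
Peg 1: [3, 2]
Peg 2: [4, 1]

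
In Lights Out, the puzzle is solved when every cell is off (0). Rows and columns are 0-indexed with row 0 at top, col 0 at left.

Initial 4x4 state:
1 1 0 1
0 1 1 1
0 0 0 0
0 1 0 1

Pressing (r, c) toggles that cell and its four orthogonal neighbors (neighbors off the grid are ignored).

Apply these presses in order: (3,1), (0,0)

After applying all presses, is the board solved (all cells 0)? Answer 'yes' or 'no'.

After press 1 at (3,1):
1 1 0 1
0 1 1 1
0 1 0 0
1 0 1 1

After press 2 at (0,0):
0 0 0 1
1 1 1 1
0 1 0 0
1 0 1 1

Lights still on: 9

Answer: no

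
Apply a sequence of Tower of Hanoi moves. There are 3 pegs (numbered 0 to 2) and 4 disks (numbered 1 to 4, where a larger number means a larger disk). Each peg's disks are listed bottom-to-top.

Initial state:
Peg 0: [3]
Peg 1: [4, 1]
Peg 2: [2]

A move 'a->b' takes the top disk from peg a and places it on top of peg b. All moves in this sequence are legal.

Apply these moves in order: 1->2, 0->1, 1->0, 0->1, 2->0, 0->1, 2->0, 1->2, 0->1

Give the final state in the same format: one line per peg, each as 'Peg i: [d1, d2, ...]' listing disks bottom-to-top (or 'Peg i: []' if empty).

Answer: Peg 0: []
Peg 1: [4, 3, 2]
Peg 2: [1]

Derivation:
After move 1 (1->2):
Peg 0: [3]
Peg 1: [4]
Peg 2: [2, 1]

After move 2 (0->1):
Peg 0: []
Peg 1: [4, 3]
Peg 2: [2, 1]

After move 3 (1->0):
Peg 0: [3]
Peg 1: [4]
Peg 2: [2, 1]

After move 4 (0->1):
Peg 0: []
Peg 1: [4, 3]
Peg 2: [2, 1]

After move 5 (2->0):
Peg 0: [1]
Peg 1: [4, 3]
Peg 2: [2]

After move 6 (0->1):
Peg 0: []
Peg 1: [4, 3, 1]
Peg 2: [2]

After move 7 (2->0):
Peg 0: [2]
Peg 1: [4, 3, 1]
Peg 2: []

After move 8 (1->2):
Peg 0: [2]
Peg 1: [4, 3]
Peg 2: [1]

After move 9 (0->1):
Peg 0: []
Peg 1: [4, 3, 2]
Peg 2: [1]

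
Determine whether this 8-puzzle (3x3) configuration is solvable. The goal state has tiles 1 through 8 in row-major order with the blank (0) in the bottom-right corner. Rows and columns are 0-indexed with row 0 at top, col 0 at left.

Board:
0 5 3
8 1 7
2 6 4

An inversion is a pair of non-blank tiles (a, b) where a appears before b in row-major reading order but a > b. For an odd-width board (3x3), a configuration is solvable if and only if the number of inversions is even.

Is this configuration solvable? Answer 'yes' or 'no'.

Inversions (pairs i<j in row-major order where tile[i] > tile[j] > 0): 15
15 is odd, so the puzzle is not solvable.

Answer: no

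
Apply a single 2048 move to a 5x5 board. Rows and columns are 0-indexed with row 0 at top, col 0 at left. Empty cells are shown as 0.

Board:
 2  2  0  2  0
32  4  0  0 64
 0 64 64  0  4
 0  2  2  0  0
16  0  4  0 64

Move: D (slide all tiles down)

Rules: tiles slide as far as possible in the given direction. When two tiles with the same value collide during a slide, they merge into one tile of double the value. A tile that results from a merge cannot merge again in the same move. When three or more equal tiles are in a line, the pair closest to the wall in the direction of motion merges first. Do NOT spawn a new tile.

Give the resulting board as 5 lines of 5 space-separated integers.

Answer:  0  0  0  0  0
 0  2  0  0  0
 2  4 64  0 64
32 64  2  0  4
16  2  4  2 64

Derivation:
Slide down:
col 0: [2, 32, 0, 0, 16] -> [0, 0, 2, 32, 16]
col 1: [2, 4, 64, 2, 0] -> [0, 2, 4, 64, 2]
col 2: [0, 0, 64, 2, 4] -> [0, 0, 64, 2, 4]
col 3: [2, 0, 0, 0, 0] -> [0, 0, 0, 0, 2]
col 4: [0, 64, 4, 0, 64] -> [0, 0, 64, 4, 64]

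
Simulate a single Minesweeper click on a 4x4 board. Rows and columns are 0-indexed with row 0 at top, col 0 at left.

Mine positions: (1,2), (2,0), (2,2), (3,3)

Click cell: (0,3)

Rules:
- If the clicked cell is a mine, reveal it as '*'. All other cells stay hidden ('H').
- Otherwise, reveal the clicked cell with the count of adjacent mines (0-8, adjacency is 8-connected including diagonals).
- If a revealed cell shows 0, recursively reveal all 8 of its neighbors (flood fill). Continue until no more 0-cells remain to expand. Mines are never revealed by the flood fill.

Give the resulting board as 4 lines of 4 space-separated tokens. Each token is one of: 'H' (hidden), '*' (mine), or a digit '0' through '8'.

H H H 1
H H H H
H H H H
H H H H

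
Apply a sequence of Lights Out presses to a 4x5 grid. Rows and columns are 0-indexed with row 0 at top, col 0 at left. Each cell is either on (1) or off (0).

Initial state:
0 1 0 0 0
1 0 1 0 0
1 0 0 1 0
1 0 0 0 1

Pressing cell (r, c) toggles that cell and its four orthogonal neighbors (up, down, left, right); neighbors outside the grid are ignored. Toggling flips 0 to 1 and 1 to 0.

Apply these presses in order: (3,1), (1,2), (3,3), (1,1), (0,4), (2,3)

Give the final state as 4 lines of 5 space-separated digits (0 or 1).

After press 1 at (3,1):
0 1 0 0 0
1 0 1 0 0
1 1 0 1 0
0 1 1 0 1

After press 2 at (1,2):
0 1 1 0 0
1 1 0 1 0
1 1 1 1 0
0 1 1 0 1

After press 3 at (3,3):
0 1 1 0 0
1 1 0 1 0
1 1 1 0 0
0 1 0 1 0

After press 4 at (1,1):
0 0 1 0 0
0 0 1 1 0
1 0 1 0 0
0 1 0 1 0

After press 5 at (0,4):
0 0 1 1 1
0 0 1 1 1
1 0 1 0 0
0 1 0 1 0

After press 6 at (2,3):
0 0 1 1 1
0 0 1 0 1
1 0 0 1 1
0 1 0 0 0

Answer: 0 0 1 1 1
0 0 1 0 1
1 0 0 1 1
0 1 0 0 0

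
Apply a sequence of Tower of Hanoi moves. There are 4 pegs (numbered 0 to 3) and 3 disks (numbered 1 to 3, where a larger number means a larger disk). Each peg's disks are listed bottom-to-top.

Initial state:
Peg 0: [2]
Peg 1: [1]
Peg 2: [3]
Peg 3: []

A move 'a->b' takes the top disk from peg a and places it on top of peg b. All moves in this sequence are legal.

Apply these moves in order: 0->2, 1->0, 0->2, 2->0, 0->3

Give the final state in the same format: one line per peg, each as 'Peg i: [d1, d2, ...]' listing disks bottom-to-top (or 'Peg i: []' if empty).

Answer: Peg 0: []
Peg 1: []
Peg 2: [3, 2]
Peg 3: [1]

Derivation:
After move 1 (0->2):
Peg 0: []
Peg 1: [1]
Peg 2: [3, 2]
Peg 3: []

After move 2 (1->0):
Peg 0: [1]
Peg 1: []
Peg 2: [3, 2]
Peg 3: []

After move 3 (0->2):
Peg 0: []
Peg 1: []
Peg 2: [3, 2, 1]
Peg 3: []

After move 4 (2->0):
Peg 0: [1]
Peg 1: []
Peg 2: [3, 2]
Peg 3: []

After move 5 (0->3):
Peg 0: []
Peg 1: []
Peg 2: [3, 2]
Peg 3: [1]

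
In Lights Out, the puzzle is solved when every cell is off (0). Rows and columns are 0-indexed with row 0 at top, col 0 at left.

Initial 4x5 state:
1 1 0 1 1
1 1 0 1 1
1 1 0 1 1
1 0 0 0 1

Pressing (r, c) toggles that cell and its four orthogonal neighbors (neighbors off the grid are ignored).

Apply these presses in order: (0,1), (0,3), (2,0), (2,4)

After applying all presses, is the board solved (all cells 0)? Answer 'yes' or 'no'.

Answer: yes

Derivation:
After press 1 at (0,1):
0 0 1 1 1
1 0 0 1 1
1 1 0 1 1
1 0 0 0 1

After press 2 at (0,3):
0 0 0 0 0
1 0 0 0 1
1 1 0 1 1
1 0 0 0 1

After press 3 at (2,0):
0 0 0 0 0
0 0 0 0 1
0 0 0 1 1
0 0 0 0 1

After press 4 at (2,4):
0 0 0 0 0
0 0 0 0 0
0 0 0 0 0
0 0 0 0 0

Lights still on: 0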